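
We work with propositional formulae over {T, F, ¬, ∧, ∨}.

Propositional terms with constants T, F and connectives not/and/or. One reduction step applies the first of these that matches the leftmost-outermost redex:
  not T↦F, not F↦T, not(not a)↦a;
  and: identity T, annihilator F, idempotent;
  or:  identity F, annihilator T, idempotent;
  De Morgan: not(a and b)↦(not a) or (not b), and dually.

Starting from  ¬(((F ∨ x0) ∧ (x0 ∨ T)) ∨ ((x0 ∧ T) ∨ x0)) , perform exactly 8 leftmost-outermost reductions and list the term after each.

  start: ¬(((F ∨ x0) ∧ (x0 ∨ T)) ∨ ((x0 ∧ T) ∨ x0))
  [1] ¬((F ∨ x0) ∧ (x0 ∨ T)) ∧ ¬((x0 ∧ T) ∨ x0)
  [2] (¬(F ∨ x0) ∨ ¬(x0 ∨ T)) ∧ ¬((x0 ∧ T) ∨ x0)
  [3] ((¬F ∧ ¬x0) ∨ ¬(x0 ∨ T)) ∧ ¬((x0 ∧ T) ∨ x0)
  [4] ((T ∧ ¬x0) ∨ ¬(x0 ∨ T)) ∧ ¬((x0 ∧ T) ∨ x0)
  [5] (¬x0 ∨ ¬(x0 ∨ T)) ∧ ¬((x0 ∧ T) ∨ x0)
  [6] (¬x0 ∨ (¬x0 ∧ ¬T)) ∧ ¬((x0 ∧ T) ∨ x0)
  [7] (¬x0 ∨ (¬x0 ∧ F)) ∧ ¬((x0 ∧ T) ∨ x0)
  [8] (¬x0 ∨ F) ∧ ¬((x0 ∧ T) ∨ x0)

Answer: after 8 steps: (¬x0 ∨ F) ∧ ¬((x0 ∧ T) ∨ x0)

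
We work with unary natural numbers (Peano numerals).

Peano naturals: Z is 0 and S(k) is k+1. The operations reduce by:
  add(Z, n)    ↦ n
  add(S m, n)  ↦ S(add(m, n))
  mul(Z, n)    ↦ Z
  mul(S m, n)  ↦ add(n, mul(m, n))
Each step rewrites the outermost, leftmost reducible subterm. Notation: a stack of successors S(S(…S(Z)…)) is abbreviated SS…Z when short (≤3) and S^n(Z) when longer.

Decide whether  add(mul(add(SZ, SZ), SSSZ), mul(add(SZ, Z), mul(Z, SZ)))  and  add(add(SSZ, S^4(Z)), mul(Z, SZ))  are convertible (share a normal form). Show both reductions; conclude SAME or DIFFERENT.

Answer: SAME — A ⇓ S^6(Z), B ⇓ S^6(Z)

Reduction:
Term A:
  start: add(mul(add(SZ, SZ), SSSZ), mul(add(SZ, Z), mul(Z, SZ)))
  →1  add(mul(S(add(Z, SZ)), SSSZ), mul(add(SZ, Z), mul(Z, SZ)))
  →2  add(add(SSSZ, mul(add(Z, SZ), SSSZ)), mul(add(SZ, Z), mul(Z, SZ)))
  →3  add(S(add(SSZ, mul(add(Z, SZ), SSSZ))), mul(add(SZ, Z), mul(Z, SZ)))
  →4  S(add(add(SSZ, mul(add(Z, SZ), SSSZ)), mul(add(SZ, Z), mul(Z, SZ))))
  →5  S(add(S(add(SZ, mul(add(Z, SZ), SSSZ))), mul(add(SZ, Z), mul(Z, SZ))))
  →6  S(S(add(add(SZ, mul(add(Z, SZ), SSSZ)), mul(add(SZ, Z), mul(Z, SZ)))))
  →7  S(S(add(S(add(Z, mul(add(Z, SZ), SSSZ))), mul(add(SZ, Z), mul(Z, SZ)))))
  →8  S(S(S(add(add(Z, mul(add(Z, SZ), SSSZ)), mul(add(SZ, Z), mul(Z, SZ))))))
  →9  S(S(S(add(mul(add(Z, SZ), SSSZ), mul(add(SZ, Z), mul(Z, SZ))))))
  →10  S(S(S(add(mul(SZ, SSSZ), mul(add(SZ, Z), mul(Z, SZ))))))
  →11  S(S(S(add(add(SSSZ, mul(Z, SSSZ)), mul(add(SZ, Z), mul(Z, SZ))))))
  →12  S(S(S(add(S(add(SSZ, mul(Z, SSSZ))), mul(add(SZ, Z), mul(Z, SZ))))))
  →13  S(S(S(S(add(add(SSZ, mul(Z, SSSZ)), mul(add(SZ, Z), mul(Z, SZ)))))))
  →14  S(S(S(S(add(S(add(SZ, mul(Z, SSSZ))), mul(add(SZ, Z), mul(Z, SZ)))))))
  →15  S(S(S(S(S(add(add(SZ, mul(Z, SSSZ)), mul(add(SZ, Z), mul(Z, SZ))))))))
  →16  S(S(S(S(S(add(S(add(Z, mul(Z, SSSZ))), mul(add(SZ, Z), mul(Z, SZ))))))))
  →17  S(S(S(S(S(S(add(add(Z, mul(Z, SSSZ)), mul(add(SZ, Z), mul(Z, SZ)))))))))
  →18  S(S(S(S(S(S(add(mul(Z, SSSZ), mul(add(SZ, Z), mul(Z, SZ)))))))))
  →19  S(S(S(S(S(S(add(Z, mul(add(SZ, Z), mul(Z, SZ)))))))))
  →20  S(S(S(S(S(S(mul(add(SZ, Z), mul(Z, SZ))))))))
  →21  S(S(S(S(S(S(mul(S(add(Z, Z)), mul(Z, SZ))))))))
  →22  S(S(S(S(S(S(add(mul(Z, SZ), mul(add(Z, Z), mul(Z, SZ)))))))))
  →23  S(S(S(S(S(S(add(Z, mul(add(Z, Z), mul(Z, SZ)))))))))
  →24  S(S(S(S(S(S(mul(add(Z, Z), mul(Z, SZ))))))))
  →25  S(S(S(S(S(S(mul(Z, mul(Z, SZ))))))))
  →26  S^6(Z)

Term B:
  start: add(add(SSZ, S^4(Z)), mul(Z, SZ))
  →1  add(S(add(SZ, S^4(Z))), mul(Z, SZ))
  →2  S(add(add(SZ, S^4(Z)), mul(Z, SZ)))
  →3  S(add(S(add(Z, S^4(Z))), mul(Z, SZ)))
  →4  S(S(add(add(Z, S^4(Z)), mul(Z, SZ))))
  →5  S(S(add(S^4(Z), mul(Z, SZ))))
  →6  S(S(S(add(SSSZ, mul(Z, SZ)))))
  →7  S(S(S(S(add(SSZ, mul(Z, SZ))))))
  →8  S(S(S(S(S(add(SZ, mul(Z, SZ)))))))
  →9  S(S(S(S(S(S(add(Z, mul(Z, SZ))))))))
  →10  S(S(S(S(S(S(mul(Z, SZ)))))))
  →11  S^6(Z)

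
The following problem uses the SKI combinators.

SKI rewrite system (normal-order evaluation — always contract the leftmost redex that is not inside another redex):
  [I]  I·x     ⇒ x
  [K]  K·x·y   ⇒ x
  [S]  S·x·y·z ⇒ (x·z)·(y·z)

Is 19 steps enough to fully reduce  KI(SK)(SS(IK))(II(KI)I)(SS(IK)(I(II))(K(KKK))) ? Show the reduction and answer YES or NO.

Answer: NO — after 19 steps the term is K(KII), not yet normal

Reduction:
  start: KI(SK)(SS(IK))(II(KI)I)(SS(IK)(I(II))(K(KKK)))
  [1] I(SS(IK))(II(KI)I)(SS(IK)(I(II))(K(KKK)))
  [2] SS(IK)(II(KI)I)(SS(IK)(I(II))(K(KKK)))
  [3] S(II(KI)I)(IK(II(KI)I))(SS(IK)(I(II))(K(KKK)))
  [4] II(KI)I(SS(IK)(I(II))(K(KKK)))(IK(II(KI)I)(SS(IK)(I(II))(K(KKK))))
  [5] I(KI)I(SS(IK)(I(II))(K(KKK)))(IK(II(KI)I)(SS(IK)(I(II))(K(KKK))))
  [6] KII(SS(IK)(I(II))(K(KKK)))(IK(II(KI)I)(SS(IK)(I(II))(K(KKK))))
  [7] I(SS(IK)(I(II))(K(KKK)))(IK(II(KI)I)(SS(IK)(I(II))(K(KKK))))
  [8] SS(IK)(I(II))(K(KKK))(IK(II(KI)I)(SS(IK)(I(II))(K(KKK))))
  [9] S(I(II))(IK(I(II)))(K(KKK))(IK(II(KI)I)(SS(IK)(I(II))(K(KKK))))
  [10] I(II)(K(KKK))(IK(I(II))(K(KKK)))(IK(II(KI)I)(SS(IK)(I(II))(K(KKK))))
  [11] II(K(KKK))(IK(I(II))(K(KKK)))(IK(II(KI)I)(SS(IK)(I(II))(K(KKK))))
  [12] I(K(KKK))(IK(I(II))(K(KKK)))(IK(II(KI)I)(SS(IK)(I(II))(K(KKK))))
  [13] K(KKK)(IK(I(II))(K(KKK)))(IK(II(KI)I)(SS(IK)(I(II))(K(KKK))))
  [14] KKK(IK(II(KI)I)(SS(IK)(I(II))(K(KKK))))
  [15] K(IK(II(KI)I)(SS(IK)(I(II))(K(KKK))))
  [16] K(K(II(KI)I)(SS(IK)(I(II))(K(KKK))))
  [17] K(II(KI)I)
  [18] K(I(KI)I)
  [19] K(KII)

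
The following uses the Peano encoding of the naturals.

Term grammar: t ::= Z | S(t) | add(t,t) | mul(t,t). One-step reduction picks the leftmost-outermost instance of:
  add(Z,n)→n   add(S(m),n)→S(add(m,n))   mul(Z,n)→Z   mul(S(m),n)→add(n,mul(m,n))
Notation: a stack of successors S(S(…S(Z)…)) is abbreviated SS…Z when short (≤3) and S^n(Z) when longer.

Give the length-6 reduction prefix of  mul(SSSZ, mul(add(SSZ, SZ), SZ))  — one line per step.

Answer: after 6 steps: S(add(mul(add(SZ, SZ), SZ), mul(SSZ, mul(add(SSZ, SZ), SZ))))

Working:
  start: mul(SSSZ, mul(add(SSZ, SZ), SZ))
  →1  add(mul(add(SSZ, SZ), SZ), mul(SSZ, mul(add(SSZ, SZ), SZ)))
  →2  add(mul(S(add(SZ, SZ)), SZ), mul(SSZ, mul(add(SSZ, SZ), SZ)))
  →3  add(add(SZ, mul(add(SZ, SZ), SZ)), mul(SSZ, mul(add(SSZ, SZ), SZ)))
  →4  add(S(add(Z, mul(add(SZ, SZ), SZ))), mul(SSZ, mul(add(SSZ, SZ), SZ)))
  →5  S(add(add(Z, mul(add(SZ, SZ), SZ)), mul(SSZ, mul(add(SSZ, SZ), SZ))))
  →6  S(add(mul(add(SZ, SZ), SZ), mul(SSZ, mul(add(SSZ, SZ), SZ))))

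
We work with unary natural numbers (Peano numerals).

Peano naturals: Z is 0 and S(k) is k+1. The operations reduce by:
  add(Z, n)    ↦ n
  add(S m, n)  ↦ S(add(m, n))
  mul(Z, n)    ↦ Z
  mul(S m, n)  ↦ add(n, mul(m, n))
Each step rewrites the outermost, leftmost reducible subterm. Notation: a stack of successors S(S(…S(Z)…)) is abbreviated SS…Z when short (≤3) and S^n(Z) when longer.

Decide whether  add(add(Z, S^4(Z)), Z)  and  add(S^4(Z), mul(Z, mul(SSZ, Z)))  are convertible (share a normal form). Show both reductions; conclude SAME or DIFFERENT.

Answer: SAME — A ⇓ S^4(Z), B ⇓ S^4(Z)

Reduction:
Term A:
  start: add(add(Z, S^4(Z)), Z)
  step 1: add(S^4(Z), Z)
  step 2: S(add(SSSZ, Z))
  step 3: S(S(add(SSZ, Z)))
  step 4: S(S(S(add(SZ, Z))))
  step 5: S(S(S(S(add(Z, Z)))))
  step 6: S^4(Z)

Term B:
  start: add(S^4(Z), mul(Z, mul(SSZ, Z)))
  step 1: S(add(SSSZ, mul(Z, mul(SSZ, Z))))
  step 2: S(S(add(SSZ, mul(Z, mul(SSZ, Z)))))
  step 3: S(S(S(add(SZ, mul(Z, mul(SSZ, Z))))))
  step 4: S(S(S(S(add(Z, mul(Z, mul(SSZ, Z)))))))
  step 5: S(S(S(S(mul(Z, mul(SSZ, Z))))))
  step 6: S^4(Z)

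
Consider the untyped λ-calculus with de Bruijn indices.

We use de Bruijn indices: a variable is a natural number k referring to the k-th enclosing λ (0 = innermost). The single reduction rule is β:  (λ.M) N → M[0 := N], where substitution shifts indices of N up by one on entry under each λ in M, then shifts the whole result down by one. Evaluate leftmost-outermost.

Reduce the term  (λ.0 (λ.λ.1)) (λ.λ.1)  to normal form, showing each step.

  start: (λ.0 (λ.λ.1)) (λ.λ.1)
  step 1: (λ.λ.1) (λ.λ.1)
  step 2: λ.λ.λ.1

Answer: normal form = λ.λ.λ.1  (in 2 steps)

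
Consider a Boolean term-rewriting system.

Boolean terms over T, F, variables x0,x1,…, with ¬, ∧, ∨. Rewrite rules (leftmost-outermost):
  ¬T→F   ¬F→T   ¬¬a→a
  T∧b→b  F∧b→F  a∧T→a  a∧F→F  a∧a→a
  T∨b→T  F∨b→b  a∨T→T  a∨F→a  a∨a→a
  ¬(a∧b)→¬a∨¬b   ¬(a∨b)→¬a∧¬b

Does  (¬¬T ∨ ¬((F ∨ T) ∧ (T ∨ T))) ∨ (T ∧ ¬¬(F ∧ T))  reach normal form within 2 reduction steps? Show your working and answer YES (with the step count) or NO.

Answer: NO — after 2 steps the term is T ∨ (T ∧ ¬¬(F ∧ T)), not yet normal

Reduction:
  start: (¬¬T ∨ ¬((F ∨ T) ∧ (T ∨ T))) ∨ (T ∧ ¬¬(F ∧ T))
  step 1: (T ∨ ¬((F ∨ T) ∧ (T ∨ T))) ∨ (T ∧ ¬¬(F ∧ T))
  step 2: T ∨ (T ∧ ¬¬(F ∧ T))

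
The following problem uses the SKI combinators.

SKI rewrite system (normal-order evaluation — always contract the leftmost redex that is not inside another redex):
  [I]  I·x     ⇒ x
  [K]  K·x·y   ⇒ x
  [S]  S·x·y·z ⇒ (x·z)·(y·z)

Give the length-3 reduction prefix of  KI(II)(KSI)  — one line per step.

Answer: after 3 steps: S

Working:
  start: KI(II)(KSI)
  step 1: I(KSI)
  step 2: KSI
  step 3: S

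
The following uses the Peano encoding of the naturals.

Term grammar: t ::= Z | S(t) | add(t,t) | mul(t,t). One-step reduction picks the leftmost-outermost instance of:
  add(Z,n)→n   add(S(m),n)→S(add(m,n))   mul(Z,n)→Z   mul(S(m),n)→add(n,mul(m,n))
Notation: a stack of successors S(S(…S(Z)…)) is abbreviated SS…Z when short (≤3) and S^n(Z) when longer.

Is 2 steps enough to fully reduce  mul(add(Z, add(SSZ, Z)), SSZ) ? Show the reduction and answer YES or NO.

Answer: NO — after 2 steps the term is mul(S(add(SZ, Z)), SSZ), not yet normal

Derivation:
  start: mul(add(Z, add(SSZ, Z)), SSZ)
  step 1: mul(add(SSZ, Z), SSZ)
  step 2: mul(S(add(SZ, Z)), SSZ)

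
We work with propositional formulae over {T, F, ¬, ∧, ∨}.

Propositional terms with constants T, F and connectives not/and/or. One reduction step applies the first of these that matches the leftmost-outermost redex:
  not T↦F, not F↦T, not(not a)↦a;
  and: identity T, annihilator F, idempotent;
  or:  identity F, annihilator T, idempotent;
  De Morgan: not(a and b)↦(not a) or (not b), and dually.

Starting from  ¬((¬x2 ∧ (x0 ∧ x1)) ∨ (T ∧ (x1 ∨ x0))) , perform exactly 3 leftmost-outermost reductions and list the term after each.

  start: ¬((¬x2 ∧ (x0 ∧ x1)) ∨ (T ∧ (x1 ∨ x0)))
  [1] ¬(¬x2 ∧ (x0 ∧ x1)) ∧ ¬(T ∧ (x1 ∨ x0))
  [2] (¬¬x2 ∨ ¬(x0 ∧ x1)) ∧ ¬(T ∧ (x1 ∨ x0))
  [3] (x2 ∨ ¬(x0 ∧ x1)) ∧ ¬(T ∧ (x1 ∨ x0))

Answer: after 3 steps: (x2 ∨ ¬(x0 ∧ x1)) ∧ ¬(T ∧ (x1 ∨ x0))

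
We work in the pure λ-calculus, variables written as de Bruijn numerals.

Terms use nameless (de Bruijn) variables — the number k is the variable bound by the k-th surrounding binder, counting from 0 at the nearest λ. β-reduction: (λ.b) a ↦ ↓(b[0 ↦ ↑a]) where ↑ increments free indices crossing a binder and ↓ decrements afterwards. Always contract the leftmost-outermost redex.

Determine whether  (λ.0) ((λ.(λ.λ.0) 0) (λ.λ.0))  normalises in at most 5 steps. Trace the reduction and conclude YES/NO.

Answer: YES — reaches normal form λ.0 in 3 ≤ 5 steps

Working:
  start: (λ.0) ((λ.(λ.λ.0) 0) (λ.λ.0))
  →1  (λ.(λ.λ.0) 0) (λ.λ.0)
  →2  (λ.λ.0) (λ.λ.0)
  →3  λ.0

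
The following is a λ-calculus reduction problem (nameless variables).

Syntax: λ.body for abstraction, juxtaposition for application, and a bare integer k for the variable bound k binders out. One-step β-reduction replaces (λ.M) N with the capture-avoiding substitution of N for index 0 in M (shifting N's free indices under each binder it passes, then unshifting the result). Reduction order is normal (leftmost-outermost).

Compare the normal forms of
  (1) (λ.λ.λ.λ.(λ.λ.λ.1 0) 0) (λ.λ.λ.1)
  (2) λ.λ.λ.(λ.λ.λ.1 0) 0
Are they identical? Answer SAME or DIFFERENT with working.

Term A:
  start: (λ.λ.λ.λ.(λ.λ.λ.1 0) 0) (λ.λ.λ.1)
  →1  λ.λ.λ.(λ.λ.λ.1 0) 0
  →2  λ.λ.λ.λ.λ.1 0

Term B:
  start: λ.λ.λ.(λ.λ.λ.1 0) 0
  →1  λ.λ.λ.λ.λ.1 0

Answer: SAME — A ⇓ λ.λ.λ.λ.λ.1 0, B ⇓ λ.λ.λ.λ.λ.1 0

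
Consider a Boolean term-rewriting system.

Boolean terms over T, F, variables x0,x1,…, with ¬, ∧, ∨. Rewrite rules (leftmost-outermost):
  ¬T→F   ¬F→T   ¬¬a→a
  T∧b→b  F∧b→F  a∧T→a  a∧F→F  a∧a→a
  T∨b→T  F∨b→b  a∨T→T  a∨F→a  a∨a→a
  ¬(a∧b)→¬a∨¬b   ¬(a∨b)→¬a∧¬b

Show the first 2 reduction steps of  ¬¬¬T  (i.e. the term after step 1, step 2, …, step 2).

  start: ¬¬¬T
  [1] ¬T
  [2] F

Answer: after 2 steps: F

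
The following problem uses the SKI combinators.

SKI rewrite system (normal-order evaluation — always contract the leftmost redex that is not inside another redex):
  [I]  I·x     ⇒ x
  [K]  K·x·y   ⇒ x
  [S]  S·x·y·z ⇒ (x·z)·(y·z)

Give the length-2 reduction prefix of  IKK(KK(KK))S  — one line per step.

  start: IKK(KK(KK))S
  →1  KK(KK(KK))S
  →2  KS

Answer: after 2 steps: KS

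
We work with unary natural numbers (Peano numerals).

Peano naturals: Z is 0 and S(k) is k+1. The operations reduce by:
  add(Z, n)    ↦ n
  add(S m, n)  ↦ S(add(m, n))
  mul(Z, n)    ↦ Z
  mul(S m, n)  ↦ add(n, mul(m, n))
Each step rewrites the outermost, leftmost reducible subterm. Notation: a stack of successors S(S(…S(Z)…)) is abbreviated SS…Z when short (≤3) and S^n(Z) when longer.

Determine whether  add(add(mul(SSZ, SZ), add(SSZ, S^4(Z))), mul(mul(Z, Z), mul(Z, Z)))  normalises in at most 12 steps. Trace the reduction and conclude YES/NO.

Answer: NO — after 12 steps the term is S(S(add(add(SSZ, S^4(Z)), mul(mul(Z, Z), mul(Z, Z))))), not yet normal

Working:
  start: add(add(mul(SSZ, SZ), add(SSZ, S^4(Z))), mul(mul(Z, Z), mul(Z, Z)))
  [1] add(add(add(SZ, mul(SZ, SZ)), add(SSZ, S^4(Z))), mul(mul(Z, Z), mul(Z, Z)))
  [2] add(add(S(add(Z, mul(SZ, SZ))), add(SSZ, S^4(Z))), mul(mul(Z, Z), mul(Z, Z)))
  [3] add(S(add(add(Z, mul(SZ, SZ)), add(SSZ, S^4(Z)))), mul(mul(Z, Z), mul(Z, Z)))
  [4] S(add(add(add(Z, mul(SZ, SZ)), add(SSZ, S^4(Z))), mul(mul(Z, Z), mul(Z, Z))))
  [5] S(add(add(mul(SZ, SZ), add(SSZ, S^4(Z))), mul(mul(Z, Z), mul(Z, Z))))
  [6] S(add(add(add(SZ, mul(Z, SZ)), add(SSZ, S^4(Z))), mul(mul(Z, Z), mul(Z, Z))))
  [7] S(add(add(S(add(Z, mul(Z, SZ))), add(SSZ, S^4(Z))), mul(mul(Z, Z), mul(Z, Z))))
  [8] S(add(S(add(add(Z, mul(Z, SZ)), add(SSZ, S^4(Z)))), mul(mul(Z, Z), mul(Z, Z))))
  [9] S(S(add(add(add(Z, mul(Z, SZ)), add(SSZ, S^4(Z))), mul(mul(Z, Z), mul(Z, Z)))))
  [10] S(S(add(add(mul(Z, SZ), add(SSZ, S^4(Z))), mul(mul(Z, Z), mul(Z, Z)))))
  [11] S(S(add(add(Z, add(SSZ, S^4(Z))), mul(mul(Z, Z), mul(Z, Z)))))
  [12] S(S(add(add(SSZ, S^4(Z)), mul(mul(Z, Z), mul(Z, Z)))))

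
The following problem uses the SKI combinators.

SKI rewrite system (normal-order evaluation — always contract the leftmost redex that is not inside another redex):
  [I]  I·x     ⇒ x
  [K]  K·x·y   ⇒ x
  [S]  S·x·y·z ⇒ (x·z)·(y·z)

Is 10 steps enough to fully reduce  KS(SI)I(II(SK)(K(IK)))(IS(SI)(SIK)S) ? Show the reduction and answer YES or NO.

  start: KS(SI)I(II(SK)(K(IK)))(IS(SI)(SIK)S)
  [1] SI(II(SK)(K(IK)))(IS(SI)(SIK)S)
  [2] I(IS(SI)(SIK)S)(II(SK)(K(IK))(IS(SI)(SIK)S))
  [3] IS(SI)(SIK)S(II(SK)(K(IK))(IS(SI)(SIK)S))
  [4] S(SI)(SIK)S(II(SK)(K(IK))(IS(SI)(SIK)S))
  [5] SIS(SIKS)(II(SK)(K(IK))(IS(SI)(SIK)S))
  [6] I(SIKS)(S(SIKS))(II(SK)(K(IK))(IS(SI)(SIK)S))
  [7] SIKS(S(SIKS))(II(SK)(K(IK))(IS(SI)(SIK)S))
  [8] IS(KS)(S(SIKS))(II(SK)(K(IK))(IS(SI)(SIK)S))
  [9] S(KS)(S(SIKS))(II(SK)(K(IK))(IS(SI)(SIK)S))
  [10] KS(II(SK)(K(IK))(IS(SI)(SIK)S))(S(SIKS)(II(SK)(K(IK))(IS(SI)(SIK)S)))

Answer: NO — after 10 steps the term is KS(II(SK)(K(IK))(IS(SI)(SIK)S))(S(SIKS)(II(SK)(K(IK))(IS(SI)(SIK)S))), not yet normal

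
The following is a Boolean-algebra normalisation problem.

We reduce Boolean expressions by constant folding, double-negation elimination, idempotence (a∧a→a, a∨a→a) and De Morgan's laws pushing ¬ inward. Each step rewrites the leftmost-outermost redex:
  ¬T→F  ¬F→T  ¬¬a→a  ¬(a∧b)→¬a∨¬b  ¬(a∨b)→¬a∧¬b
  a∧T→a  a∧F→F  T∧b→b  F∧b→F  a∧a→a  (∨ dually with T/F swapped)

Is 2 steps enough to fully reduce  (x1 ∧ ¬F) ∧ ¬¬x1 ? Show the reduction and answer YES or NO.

  start: (x1 ∧ ¬F) ∧ ¬¬x1
  step 1: (x1 ∧ T) ∧ ¬¬x1
  step 2: x1 ∧ ¬¬x1

Answer: NO — after 2 steps the term is x1 ∧ ¬¬x1, not yet normal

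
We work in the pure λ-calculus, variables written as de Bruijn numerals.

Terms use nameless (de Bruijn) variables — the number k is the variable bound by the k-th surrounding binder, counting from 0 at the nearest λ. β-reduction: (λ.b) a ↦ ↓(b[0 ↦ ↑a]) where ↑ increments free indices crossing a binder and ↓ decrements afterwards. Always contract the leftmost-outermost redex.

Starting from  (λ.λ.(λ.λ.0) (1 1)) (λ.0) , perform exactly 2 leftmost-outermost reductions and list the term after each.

  start: (λ.λ.(λ.λ.0) (1 1)) (λ.0)
  step 1: λ.(λ.λ.0) ((λ.0) (λ.0))
  step 2: λ.λ.0

Answer: after 2 steps: λ.λ.0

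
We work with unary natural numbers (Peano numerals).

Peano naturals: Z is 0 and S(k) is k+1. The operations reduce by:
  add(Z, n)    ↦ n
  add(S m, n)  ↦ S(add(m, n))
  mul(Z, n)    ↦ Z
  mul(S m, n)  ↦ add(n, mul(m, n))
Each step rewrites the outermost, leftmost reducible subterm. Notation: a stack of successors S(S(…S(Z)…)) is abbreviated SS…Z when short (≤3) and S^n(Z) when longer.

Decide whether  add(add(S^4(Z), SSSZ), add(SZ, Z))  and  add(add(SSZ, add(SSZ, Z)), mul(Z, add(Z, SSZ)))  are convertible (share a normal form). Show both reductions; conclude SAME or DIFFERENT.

Term A:
  start: add(add(S^4(Z), SSSZ), add(SZ, Z))
  step 1: add(S(add(SSSZ, SSSZ)), add(SZ, Z))
  step 2: S(add(add(SSSZ, SSSZ), add(SZ, Z)))
  step 3: S(add(S(add(SSZ, SSSZ)), add(SZ, Z)))
  step 4: S(S(add(add(SSZ, SSSZ), add(SZ, Z))))
  step 5: S(S(add(S(add(SZ, SSSZ)), add(SZ, Z))))
  step 6: S(S(S(add(add(SZ, SSSZ), add(SZ, Z)))))
  step 7: S(S(S(add(S(add(Z, SSSZ)), add(SZ, Z)))))
  step 8: S(S(S(S(add(add(Z, SSSZ), add(SZ, Z))))))
  step 9: S(S(S(S(add(SSSZ, add(SZ, Z))))))
  step 10: S(S(S(S(S(add(SSZ, add(SZ, Z)))))))
  step 11: S(S(S(S(S(S(add(SZ, add(SZ, Z))))))))
  step 12: S(S(S(S(S(S(S(add(Z, add(SZ, Z)))))))))
  step 13: S(S(S(S(S(S(S(add(SZ, Z))))))))
  step 14: S(S(S(S(S(S(S(S(add(Z, Z)))))))))
  step 15: S^8(Z)

Term B:
  start: add(add(SSZ, add(SSZ, Z)), mul(Z, add(Z, SSZ)))
  step 1: add(S(add(SZ, add(SSZ, Z))), mul(Z, add(Z, SSZ)))
  step 2: S(add(add(SZ, add(SSZ, Z)), mul(Z, add(Z, SSZ))))
  step 3: S(add(S(add(Z, add(SSZ, Z))), mul(Z, add(Z, SSZ))))
  step 4: S(S(add(add(Z, add(SSZ, Z)), mul(Z, add(Z, SSZ)))))
  step 5: S(S(add(add(SSZ, Z), mul(Z, add(Z, SSZ)))))
  step 6: S(S(add(S(add(SZ, Z)), mul(Z, add(Z, SSZ)))))
  step 7: S(S(S(add(add(SZ, Z), mul(Z, add(Z, SSZ))))))
  step 8: S(S(S(add(S(add(Z, Z)), mul(Z, add(Z, SSZ))))))
  step 9: S(S(S(S(add(add(Z, Z), mul(Z, add(Z, SSZ)))))))
  step 10: S(S(S(S(add(Z, mul(Z, add(Z, SSZ)))))))
  step 11: S(S(S(S(mul(Z, add(Z, SSZ))))))
  step 12: S^4(Z)

Answer: DIFFERENT — A ⇓ S^8(Z), B ⇓ S^4(Z)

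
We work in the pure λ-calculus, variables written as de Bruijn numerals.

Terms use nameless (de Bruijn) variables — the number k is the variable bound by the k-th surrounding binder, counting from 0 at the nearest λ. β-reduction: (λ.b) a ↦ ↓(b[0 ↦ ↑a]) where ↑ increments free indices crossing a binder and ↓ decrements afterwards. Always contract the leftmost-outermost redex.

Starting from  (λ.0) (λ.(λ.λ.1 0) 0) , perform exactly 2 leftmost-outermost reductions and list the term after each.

Answer: after 2 steps: λ.λ.1 0

Reduction:
  start: (λ.0) (λ.(λ.λ.1 0) 0)
  [1] λ.(λ.λ.1 0) 0
  [2] λ.λ.1 0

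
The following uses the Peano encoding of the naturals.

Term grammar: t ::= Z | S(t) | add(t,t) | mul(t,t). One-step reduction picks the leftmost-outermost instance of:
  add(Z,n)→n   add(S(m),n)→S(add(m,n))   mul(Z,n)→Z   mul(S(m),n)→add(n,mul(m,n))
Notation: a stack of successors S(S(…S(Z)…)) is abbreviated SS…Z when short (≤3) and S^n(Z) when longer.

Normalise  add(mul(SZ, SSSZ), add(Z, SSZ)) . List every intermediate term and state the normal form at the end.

  start: add(mul(SZ, SSSZ), add(Z, SSZ))
  →1  add(add(SSSZ, mul(Z, SSSZ)), add(Z, SSZ))
  →2  add(S(add(SSZ, mul(Z, SSSZ))), add(Z, SSZ))
  →3  S(add(add(SSZ, mul(Z, SSSZ)), add(Z, SSZ)))
  →4  S(add(S(add(SZ, mul(Z, SSSZ))), add(Z, SSZ)))
  →5  S(S(add(add(SZ, mul(Z, SSSZ)), add(Z, SSZ))))
  →6  S(S(add(S(add(Z, mul(Z, SSSZ))), add(Z, SSZ))))
  →7  S(S(S(add(add(Z, mul(Z, SSSZ)), add(Z, SSZ)))))
  →8  S(S(S(add(mul(Z, SSSZ), add(Z, SSZ)))))
  →9  S(S(S(add(Z, add(Z, SSZ)))))
  →10  S(S(S(add(Z, SSZ))))
  →11  S^5(Z)

Answer: normal form = S^5(Z)  (in 11 steps)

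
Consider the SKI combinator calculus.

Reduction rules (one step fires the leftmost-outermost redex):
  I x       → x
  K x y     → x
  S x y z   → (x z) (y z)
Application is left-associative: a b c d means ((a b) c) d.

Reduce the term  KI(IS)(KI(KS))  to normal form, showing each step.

Answer: normal form = I  (in 3 steps)

Working:
  start: KI(IS)(KI(KS))
  step 1: I(KI(KS))
  step 2: KI(KS)
  step 3: I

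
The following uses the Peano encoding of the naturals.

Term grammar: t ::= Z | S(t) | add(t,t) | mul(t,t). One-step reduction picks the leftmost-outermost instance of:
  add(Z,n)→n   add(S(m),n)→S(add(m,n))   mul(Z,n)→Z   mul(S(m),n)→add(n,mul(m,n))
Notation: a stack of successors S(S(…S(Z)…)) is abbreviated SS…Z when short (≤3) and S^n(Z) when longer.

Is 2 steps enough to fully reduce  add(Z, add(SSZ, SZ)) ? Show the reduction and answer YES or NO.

  start: add(Z, add(SSZ, SZ))
  step 1: add(SSZ, SZ)
  step 2: S(add(SZ, SZ))

Answer: NO — after 2 steps the term is S(add(SZ, SZ)), not yet normal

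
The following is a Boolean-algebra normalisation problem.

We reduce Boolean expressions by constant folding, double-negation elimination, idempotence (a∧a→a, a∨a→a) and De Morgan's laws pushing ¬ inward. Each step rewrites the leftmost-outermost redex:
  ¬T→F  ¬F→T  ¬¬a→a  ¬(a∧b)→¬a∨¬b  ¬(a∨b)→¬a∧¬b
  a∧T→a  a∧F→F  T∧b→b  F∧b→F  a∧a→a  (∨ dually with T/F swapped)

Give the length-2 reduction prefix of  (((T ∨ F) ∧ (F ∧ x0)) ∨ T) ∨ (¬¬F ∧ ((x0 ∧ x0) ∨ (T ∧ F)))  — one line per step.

  start: (((T ∨ F) ∧ (F ∧ x0)) ∨ T) ∨ (¬¬F ∧ ((x0 ∧ x0) ∨ (T ∧ F)))
  →1  T ∨ (¬¬F ∧ ((x0 ∧ x0) ∨ (T ∧ F)))
  →2  T

Answer: after 2 steps: T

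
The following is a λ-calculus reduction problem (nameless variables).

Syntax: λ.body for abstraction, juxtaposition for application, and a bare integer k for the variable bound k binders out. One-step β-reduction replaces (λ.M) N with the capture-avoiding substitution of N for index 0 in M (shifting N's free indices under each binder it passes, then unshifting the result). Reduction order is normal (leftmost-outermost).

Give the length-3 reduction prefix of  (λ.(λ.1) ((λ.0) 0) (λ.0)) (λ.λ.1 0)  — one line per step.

  start: (λ.(λ.1) ((λ.0) 0) (λ.0)) (λ.λ.1 0)
  [1] (λ.λ.λ.1 0) ((λ.0) (λ.λ.1 0)) (λ.0)
  [2] (λ.λ.1 0) (λ.0)
  [3] λ.(λ.0) 0

Answer: after 3 steps: λ.(λ.0) 0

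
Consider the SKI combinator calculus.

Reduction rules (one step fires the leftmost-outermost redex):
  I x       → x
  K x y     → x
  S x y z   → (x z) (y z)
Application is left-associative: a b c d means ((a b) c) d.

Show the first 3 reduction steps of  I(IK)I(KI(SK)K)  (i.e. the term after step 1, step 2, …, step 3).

  start: I(IK)I(KI(SK)K)
  [1] IKI(KI(SK)K)
  [2] KI(KI(SK)K)
  [3] I

Answer: after 3 steps: I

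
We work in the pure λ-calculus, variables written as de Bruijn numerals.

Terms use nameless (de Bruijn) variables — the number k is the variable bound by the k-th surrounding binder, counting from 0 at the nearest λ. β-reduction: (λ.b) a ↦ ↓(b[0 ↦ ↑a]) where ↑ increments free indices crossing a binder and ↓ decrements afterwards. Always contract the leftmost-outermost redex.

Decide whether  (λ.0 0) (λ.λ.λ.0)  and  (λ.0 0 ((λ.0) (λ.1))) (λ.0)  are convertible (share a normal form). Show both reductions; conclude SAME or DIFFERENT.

Term A:
  start: (λ.0 0) (λ.λ.λ.0)
  [1] (λ.λ.λ.0) (λ.λ.λ.0)
  [2] λ.λ.0

Term B:
  start: (λ.0 0 ((λ.0) (λ.1))) (λ.0)
  [1] (λ.0) (λ.0) ((λ.0) (λ.λ.0))
  [2] (λ.0) ((λ.0) (λ.λ.0))
  [3] (λ.0) (λ.λ.0)
  [4] λ.λ.0

Answer: SAME — A ⇓ λ.λ.0, B ⇓ λ.λ.0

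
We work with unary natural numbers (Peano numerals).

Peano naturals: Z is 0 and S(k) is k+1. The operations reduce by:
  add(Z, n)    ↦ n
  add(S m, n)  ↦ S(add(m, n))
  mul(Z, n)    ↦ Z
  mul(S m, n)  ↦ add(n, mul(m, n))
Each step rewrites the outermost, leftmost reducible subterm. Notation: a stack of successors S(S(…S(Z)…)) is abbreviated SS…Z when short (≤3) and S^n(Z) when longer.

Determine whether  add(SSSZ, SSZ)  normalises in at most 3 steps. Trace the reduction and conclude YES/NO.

Answer: NO — after 3 steps the term is S(S(S(add(Z, SSZ)))), not yet normal

Reduction:
  start: add(SSSZ, SSZ)
  →1  S(add(SSZ, SSZ))
  →2  S(S(add(SZ, SSZ)))
  →3  S(S(S(add(Z, SSZ))))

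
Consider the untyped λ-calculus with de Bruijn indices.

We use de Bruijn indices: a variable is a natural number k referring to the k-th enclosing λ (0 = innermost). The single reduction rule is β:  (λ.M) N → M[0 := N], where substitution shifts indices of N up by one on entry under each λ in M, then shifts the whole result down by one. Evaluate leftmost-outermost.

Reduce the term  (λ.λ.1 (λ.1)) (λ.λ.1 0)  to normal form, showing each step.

  start: (λ.λ.1 (λ.1)) (λ.λ.1 0)
  step 1: λ.(λ.λ.1 0) (λ.1)
  step 2: λ.λ.(λ.2) 0
  step 3: λ.λ.1

Answer: normal form = λ.λ.1  (in 3 steps)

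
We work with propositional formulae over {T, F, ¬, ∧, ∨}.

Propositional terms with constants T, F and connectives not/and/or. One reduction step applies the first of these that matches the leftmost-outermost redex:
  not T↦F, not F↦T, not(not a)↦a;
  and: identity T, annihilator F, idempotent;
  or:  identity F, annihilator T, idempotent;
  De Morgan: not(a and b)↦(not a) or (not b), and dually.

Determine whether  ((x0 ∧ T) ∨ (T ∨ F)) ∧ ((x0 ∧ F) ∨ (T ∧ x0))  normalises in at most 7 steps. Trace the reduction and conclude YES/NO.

  start: ((x0 ∧ T) ∨ (T ∨ F)) ∧ ((x0 ∧ F) ∨ (T ∧ x0))
  step 1: (x0 ∨ (T ∨ F)) ∧ ((x0 ∧ F) ∨ (T ∧ x0))
  step 2: (x0 ∨ T) ∧ ((x0 ∧ F) ∨ (T ∧ x0))
  step 3: T ∧ ((x0 ∧ F) ∨ (T ∧ x0))
  step 4: (x0 ∧ F) ∨ (T ∧ x0)
  step 5: F ∨ (T ∧ x0)
  step 6: T ∧ x0
  step 7: x0

Answer: YES — reaches normal form x0 in 7 ≤ 7 steps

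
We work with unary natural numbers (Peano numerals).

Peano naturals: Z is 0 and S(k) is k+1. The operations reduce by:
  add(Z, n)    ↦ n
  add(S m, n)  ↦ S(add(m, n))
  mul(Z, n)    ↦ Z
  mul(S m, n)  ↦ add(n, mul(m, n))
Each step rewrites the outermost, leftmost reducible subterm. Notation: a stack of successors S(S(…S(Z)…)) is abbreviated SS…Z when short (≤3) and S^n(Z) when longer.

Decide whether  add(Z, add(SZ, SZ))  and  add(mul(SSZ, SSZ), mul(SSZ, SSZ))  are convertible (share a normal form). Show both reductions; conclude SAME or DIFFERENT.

Answer: DIFFERENT — A ⇓ SSZ, B ⇓ S^8(Z)

Derivation:
Term A:
  start: add(Z, add(SZ, SZ))
  →1  add(SZ, SZ)
  →2  S(add(Z, SZ))
  →3  SSZ

Term B:
  start: add(mul(SSZ, SSZ), mul(SSZ, SSZ))
  →1  add(add(SSZ, mul(SZ, SSZ)), mul(SSZ, SSZ))
  →2  add(S(add(SZ, mul(SZ, SSZ))), mul(SSZ, SSZ))
  →3  S(add(add(SZ, mul(SZ, SSZ)), mul(SSZ, SSZ)))
  →4  S(add(S(add(Z, mul(SZ, SSZ))), mul(SSZ, SSZ)))
  →5  S(S(add(add(Z, mul(SZ, SSZ)), mul(SSZ, SSZ))))
  →6  S(S(add(mul(SZ, SSZ), mul(SSZ, SSZ))))
  →7  S(S(add(add(SSZ, mul(Z, SSZ)), mul(SSZ, SSZ))))
  →8  S(S(add(S(add(SZ, mul(Z, SSZ))), mul(SSZ, SSZ))))
  →9  S(S(S(add(add(SZ, mul(Z, SSZ)), mul(SSZ, SSZ)))))
  →10  S(S(S(add(S(add(Z, mul(Z, SSZ))), mul(SSZ, SSZ)))))
  →11  S(S(S(S(add(add(Z, mul(Z, SSZ)), mul(SSZ, SSZ))))))
  →12  S(S(S(S(add(mul(Z, SSZ), mul(SSZ, SSZ))))))
  →13  S(S(S(S(add(Z, mul(SSZ, SSZ))))))
  →14  S(S(S(S(mul(SSZ, SSZ)))))
  →15  S(S(S(S(add(SSZ, mul(SZ, SSZ))))))
  →16  S(S(S(S(S(add(SZ, mul(SZ, SSZ)))))))
  →17  S(S(S(S(S(S(add(Z, mul(SZ, SSZ))))))))
  →18  S(S(S(S(S(S(mul(SZ, SSZ)))))))
  →19  S(S(S(S(S(S(add(SSZ, mul(Z, SSZ))))))))
  →20  S(S(S(S(S(S(S(add(SZ, mul(Z, SSZ)))))))))
  →21  S(S(S(S(S(S(S(S(add(Z, mul(Z, SSZ))))))))))
  →22  S(S(S(S(S(S(S(S(mul(Z, SSZ)))))))))
  →23  S^8(Z)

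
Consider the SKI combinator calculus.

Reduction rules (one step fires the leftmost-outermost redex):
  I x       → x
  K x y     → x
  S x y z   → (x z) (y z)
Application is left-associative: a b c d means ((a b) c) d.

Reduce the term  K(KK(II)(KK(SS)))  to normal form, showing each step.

  start: K(KK(II)(KK(SS)))
  step 1: K(K(KK(SS)))
  step 2: K(KK)

Answer: normal form = K(KK)  (in 2 steps)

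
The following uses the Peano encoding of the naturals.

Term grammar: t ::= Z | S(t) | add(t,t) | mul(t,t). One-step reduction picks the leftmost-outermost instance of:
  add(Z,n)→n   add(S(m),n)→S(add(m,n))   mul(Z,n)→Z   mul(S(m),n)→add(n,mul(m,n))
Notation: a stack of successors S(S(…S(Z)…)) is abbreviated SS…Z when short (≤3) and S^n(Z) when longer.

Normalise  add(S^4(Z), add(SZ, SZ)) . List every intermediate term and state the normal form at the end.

Answer: normal form = S^6(Z)  (in 7 steps)

Working:
  start: add(S^4(Z), add(SZ, SZ))
  →1  S(add(SSSZ, add(SZ, SZ)))
  →2  S(S(add(SSZ, add(SZ, SZ))))
  →3  S(S(S(add(SZ, add(SZ, SZ)))))
  →4  S(S(S(S(add(Z, add(SZ, SZ))))))
  →5  S(S(S(S(add(SZ, SZ)))))
  →6  S(S(S(S(S(add(Z, SZ))))))
  →7  S^6(Z)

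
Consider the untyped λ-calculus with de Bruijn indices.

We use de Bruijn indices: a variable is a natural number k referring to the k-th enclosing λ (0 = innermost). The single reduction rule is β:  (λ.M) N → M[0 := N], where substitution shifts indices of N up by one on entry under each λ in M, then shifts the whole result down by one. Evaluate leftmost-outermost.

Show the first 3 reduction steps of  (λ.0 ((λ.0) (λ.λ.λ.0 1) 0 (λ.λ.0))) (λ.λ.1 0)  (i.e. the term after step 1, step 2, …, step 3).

  start: (λ.0 ((λ.0) (λ.λ.λ.0 1) 0 (λ.λ.0))) (λ.λ.1 0)
  →1  (λ.λ.1 0) ((λ.0) (λ.λ.λ.0 1) (λ.λ.1 0) (λ.λ.0))
  →2  λ.(λ.0) (λ.λ.λ.0 1) (λ.λ.1 0) (λ.λ.0) 0
  →3  λ.(λ.λ.λ.0 1) (λ.λ.1 0) (λ.λ.0) 0

Answer: after 3 steps: λ.(λ.λ.λ.0 1) (λ.λ.1 0) (λ.λ.0) 0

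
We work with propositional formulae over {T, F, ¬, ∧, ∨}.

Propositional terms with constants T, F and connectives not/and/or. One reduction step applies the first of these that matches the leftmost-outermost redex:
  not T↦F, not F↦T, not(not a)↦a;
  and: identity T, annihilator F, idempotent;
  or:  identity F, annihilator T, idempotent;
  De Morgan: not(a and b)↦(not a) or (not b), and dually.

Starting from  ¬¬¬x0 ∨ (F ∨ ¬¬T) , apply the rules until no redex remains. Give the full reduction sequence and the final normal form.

Answer: normal form = T  (in 4 steps)

Derivation:
  start: ¬¬¬x0 ∨ (F ∨ ¬¬T)
  →1  ¬x0 ∨ (F ∨ ¬¬T)
  →2  ¬x0 ∨ ¬¬T
  →3  ¬x0 ∨ T
  →4  T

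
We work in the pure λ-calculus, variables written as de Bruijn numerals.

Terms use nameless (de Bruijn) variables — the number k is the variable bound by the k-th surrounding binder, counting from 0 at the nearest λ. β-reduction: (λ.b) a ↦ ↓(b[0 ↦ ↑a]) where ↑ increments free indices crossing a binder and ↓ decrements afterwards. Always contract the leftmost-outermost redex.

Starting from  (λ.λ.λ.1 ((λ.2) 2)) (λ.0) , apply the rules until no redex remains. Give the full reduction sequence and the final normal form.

  start: (λ.λ.λ.1 ((λ.2) 2)) (λ.0)
  [1] λ.λ.1 ((λ.2) (λ.0))
  [2] λ.λ.1 1

Answer: normal form = λ.λ.1 1  (in 2 steps)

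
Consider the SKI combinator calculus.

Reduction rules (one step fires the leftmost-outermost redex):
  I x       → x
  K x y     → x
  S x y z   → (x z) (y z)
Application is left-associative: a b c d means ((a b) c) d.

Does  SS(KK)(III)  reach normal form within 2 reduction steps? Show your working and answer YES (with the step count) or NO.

  start: SS(KK)(III)
  step 1: S(III)(KK(III))
  step 2: S(II)(KK(III))

Answer: NO — after 2 steps the term is S(II)(KK(III)), not yet normal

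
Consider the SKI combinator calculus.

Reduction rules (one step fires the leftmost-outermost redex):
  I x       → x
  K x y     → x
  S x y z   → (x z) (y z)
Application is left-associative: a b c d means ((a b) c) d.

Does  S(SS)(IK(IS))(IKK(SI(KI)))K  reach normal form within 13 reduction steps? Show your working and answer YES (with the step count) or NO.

  start: S(SS)(IK(IS))(IKK(SI(KI)))K
  [1] SS(IKK(SI(KI)))(IK(IS)(IKK(SI(KI))))K
  [2] S(IK(IS)(IKK(SI(KI))))(IKK(SI(KI))(IK(IS)(IKK(SI(KI)))))K
  [3] IK(IS)(IKK(SI(KI)))K(IKK(SI(KI))(IK(IS)(IKK(SI(KI))))K)
  [4] K(IS)(IKK(SI(KI)))K(IKK(SI(KI))(IK(IS)(IKK(SI(KI))))K)
  [5] ISK(IKK(SI(KI))(IK(IS)(IKK(SI(KI))))K)
  [6] SK(IKK(SI(KI))(IK(IS)(IKK(SI(KI))))K)
  [7] SK(KK(SI(KI))(IK(IS)(IKK(SI(KI))))K)
  [8] SK(K(IK(IS)(IKK(SI(KI))))K)
  [9] SK(IK(IS)(IKK(SI(KI))))
  [10] SK(K(IS)(IKK(SI(KI))))
  [11] SK(IS)
  [12] SKS

Answer: YES — reaches normal form SKS in 12 ≤ 13 steps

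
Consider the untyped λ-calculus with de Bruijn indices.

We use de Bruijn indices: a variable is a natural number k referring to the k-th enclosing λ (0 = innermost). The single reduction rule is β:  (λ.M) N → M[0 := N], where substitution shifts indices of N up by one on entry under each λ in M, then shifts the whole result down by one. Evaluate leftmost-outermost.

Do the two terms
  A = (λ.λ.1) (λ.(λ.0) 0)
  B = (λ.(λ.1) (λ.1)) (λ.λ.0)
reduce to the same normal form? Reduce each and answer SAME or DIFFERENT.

Term A:
  start: (λ.λ.1) (λ.(λ.0) 0)
  →1  λ.λ.(λ.0) 0
  →2  λ.λ.0

Term B:
  start: (λ.(λ.1) (λ.1)) (λ.λ.0)
  →1  (λ.λ.λ.0) (λ.λ.λ.0)
  →2  λ.λ.0

Answer: SAME — A ⇓ λ.λ.0, B ⇓ λ.λ.0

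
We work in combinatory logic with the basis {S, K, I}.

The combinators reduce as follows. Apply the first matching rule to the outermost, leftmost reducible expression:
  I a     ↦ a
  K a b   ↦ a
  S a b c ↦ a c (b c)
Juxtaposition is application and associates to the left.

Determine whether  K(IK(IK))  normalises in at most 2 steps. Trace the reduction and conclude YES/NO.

Answer: YES — reaches normal form K(KK) in 2 ≤ 2 steps

Reduction:
  start: K(IK(IK))
  →1  K(K(IK))
  →2  K(KK)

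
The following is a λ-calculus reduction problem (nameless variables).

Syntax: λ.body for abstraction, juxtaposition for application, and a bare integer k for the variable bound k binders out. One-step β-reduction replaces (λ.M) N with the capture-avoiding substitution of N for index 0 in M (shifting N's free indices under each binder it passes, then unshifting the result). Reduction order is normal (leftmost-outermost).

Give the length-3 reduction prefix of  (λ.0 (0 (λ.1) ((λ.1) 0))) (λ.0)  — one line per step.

  start: (λ.0 (0 (λ.1) ((λ.1) 0))) (λ.0)
  [1] (λ.0) ((λ.0) (λ.λ.0) ((λ.λ.0) (λ.0)))
  [2] (λ.0) (λ.λ.0) ((λ.λ.0) (λ.0))
  [3] (λ.λ.0) ((λ.λ.0) (λ.0))

Answer: after 3 steps: (λ.λ.0) ((λ.λ.0) (λ.0))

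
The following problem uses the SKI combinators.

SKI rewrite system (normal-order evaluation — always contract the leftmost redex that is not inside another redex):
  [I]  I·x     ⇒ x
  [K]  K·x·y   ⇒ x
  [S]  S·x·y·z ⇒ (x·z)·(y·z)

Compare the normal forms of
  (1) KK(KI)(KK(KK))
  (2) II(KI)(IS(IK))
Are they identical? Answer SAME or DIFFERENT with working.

Term A:
  start: KK(KI)(KK(KK))
  →1  K(KK(KK))
  →2  KK

Term B:
  start: II(KI)(IS(IK))
  →1  I(KI)(IS(IK))
  →2  KI(IS(IK))
  →3  I

Answer: DIFFERENT — A ⇓ KK, B ⇓ I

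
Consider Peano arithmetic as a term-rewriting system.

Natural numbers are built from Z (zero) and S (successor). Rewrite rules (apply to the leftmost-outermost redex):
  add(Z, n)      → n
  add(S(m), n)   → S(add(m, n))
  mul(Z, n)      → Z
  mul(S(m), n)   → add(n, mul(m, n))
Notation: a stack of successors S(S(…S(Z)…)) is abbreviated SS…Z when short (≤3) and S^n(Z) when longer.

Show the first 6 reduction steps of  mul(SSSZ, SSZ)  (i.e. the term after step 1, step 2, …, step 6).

Answer: after 6 steps: S(S(S(add(SZ, mul(SZ, SSZ)))))

Working:
  start: mul(SSSZ, SSZ)
  step 1: add(SSZ, mul(SSZ, SSZ))
  step 2: S(add(SZ, mul(SSZ, SSZ)))
  step 3: S(S(add(Z, mul(SSZ, SSZ))))
  step 4: S(S(mul(SSZ, SSZ)))
  step 5: S(S(add(SSZ, mul(SZ, SSZ))))
  step 6: S(S(S(add(SZ, mul(SZ, SSZ)))))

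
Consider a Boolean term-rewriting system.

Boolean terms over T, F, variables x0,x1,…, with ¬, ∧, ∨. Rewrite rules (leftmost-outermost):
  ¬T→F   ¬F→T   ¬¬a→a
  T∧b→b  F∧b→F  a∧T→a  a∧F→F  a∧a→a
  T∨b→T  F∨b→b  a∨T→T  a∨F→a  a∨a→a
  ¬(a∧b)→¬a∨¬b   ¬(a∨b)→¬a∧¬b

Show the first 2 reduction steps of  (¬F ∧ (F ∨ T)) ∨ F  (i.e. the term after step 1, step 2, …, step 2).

Answer: after 2 steps: T ∧ (F ∨ T)

Working:
  start: (¬F ∧ (F ∨ T)) ∨ F
  [1] ¬F ∧ (F ∨ T)
  [2] T ∧ (F ∨ T)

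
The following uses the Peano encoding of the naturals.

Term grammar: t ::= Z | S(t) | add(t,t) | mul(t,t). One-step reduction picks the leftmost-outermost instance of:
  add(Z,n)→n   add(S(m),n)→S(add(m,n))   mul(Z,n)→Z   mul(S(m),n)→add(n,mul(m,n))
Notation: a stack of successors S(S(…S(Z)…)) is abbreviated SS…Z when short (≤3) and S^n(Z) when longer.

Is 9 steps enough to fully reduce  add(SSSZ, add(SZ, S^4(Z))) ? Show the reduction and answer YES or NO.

  start: add(SSSZ, add(SZ, S^4(Z)))
  step 1: S(add(SSZ, add(SZ, S^4(Z))))
  step 2: S(S(add(SZ, add(SZ, S^4(Z)))))
  step 3: S(S(S(add(Z, add(SZ, S^4(Z))))))
  step 4: S(S(S(add(SZ, S^4(Z)))))
  step 5: S(S(S(S(add(Z, S^4(Z))))))
  step 6: S^8(Z)

Answer: YES — reaches normal form S^8(Z) in 6 ≤ 9 steps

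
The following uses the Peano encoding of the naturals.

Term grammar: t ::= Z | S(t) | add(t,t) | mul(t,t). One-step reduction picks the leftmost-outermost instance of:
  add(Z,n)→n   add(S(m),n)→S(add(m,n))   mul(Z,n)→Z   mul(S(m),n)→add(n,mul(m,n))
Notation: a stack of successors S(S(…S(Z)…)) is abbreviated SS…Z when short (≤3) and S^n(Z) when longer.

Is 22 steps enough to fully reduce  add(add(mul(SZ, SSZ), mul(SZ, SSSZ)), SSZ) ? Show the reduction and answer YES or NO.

  start: add(add(mul(SZ, SSZ), mul(SZ, SSSZ)), SSZ)
  [1] add(add(add(SSZ, mul(Z, SSZ)), mul(SZ, SSSZ)), SSZ)
  [2] add(add(S(add(SZ, mul(Z, SSZ))), mul(SZ, SSSZ)), SSZ)
  [3] add(S(add(add(SZ, mul(Z, SSZ)), mul(SZ, SSSZ))), SSZ)
  [4] S(add(add(add(SZ, mul(Z, SSZ)), mul(SZ, SSSZ)), SSZ))
  [5] S(add(add(S(add(Z, mul(Z, SSZ))), mul(SZ, SSSZ)), SSZ))
  [6] S(add(S(add(add(Z, mul(Z, SSZ)), mul(SZ, SSSZ))), SSZ))
  [7] S(S(add(add(add(Z, mul(Z, SSZ)), mul(SZ, SSSZ)), SSZ)))
  [8] S(S(add(add(mul(Z, SSZ), mul(SZ, SSSZ)), SSZ)))
  [9] S(S(add(add(Z, mul(SZ, SSSZ)), SSZ)))
  [10] S(S(add(mul(SZ, SSSZ), SSZ)))
  [11] S(S(add(add(SSSZ, mul(Z, SSSZ)), SSZ)))
  [12] S(S(add(S(add(SSZ, mul(Z, SSSZ))), SSZ)))
  [13] S(S(S(add(add(SSZ, mul(Z, SSSZ)), SSZ))))
  [14] S(S(S(add(S(add(SZ, mul(Z, SSSZ))), SSZ))))
  [15] S(S(S(S(add(add(SZ, mul(Z, SSSZ)), SSZ)))))
  [16] S(S(S(S(add(S(add(Z, mul(Z, SSSZ))), SSZ)))))
  [17] S(S(S(S(S(add(add(Z, mul(Z, SSSZ)), SSZ))))))
  [18] S(S(S(S(S(add(mul(Z, SSSZ), SSZ))))))
  [19] S(S(S(S(S(add(Z, SSZ))))))
  [20] S^7(Z)

Answer: YES — reaches normal form S^7(Z) in 20 ≤ 22 steps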